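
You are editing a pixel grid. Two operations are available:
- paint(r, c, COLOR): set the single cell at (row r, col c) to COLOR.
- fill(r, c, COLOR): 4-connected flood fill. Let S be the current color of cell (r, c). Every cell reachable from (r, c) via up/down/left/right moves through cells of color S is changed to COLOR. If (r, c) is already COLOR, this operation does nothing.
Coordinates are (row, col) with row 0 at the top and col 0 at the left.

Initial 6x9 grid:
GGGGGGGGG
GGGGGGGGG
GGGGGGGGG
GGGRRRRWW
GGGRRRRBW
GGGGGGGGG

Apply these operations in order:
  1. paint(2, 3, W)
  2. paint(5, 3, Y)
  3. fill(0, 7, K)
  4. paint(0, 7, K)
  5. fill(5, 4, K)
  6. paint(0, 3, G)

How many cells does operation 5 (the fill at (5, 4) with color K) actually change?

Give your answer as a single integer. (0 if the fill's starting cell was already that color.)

Answer: 5

Derivation:
After op 1 paint(2,3,W):
GGGGGGGGG
GGGGGGGGG
GGGWGGGGG
GGGRRRRWW
GGGRRRRBW
GGGGGGGGG
After op 2 paint(5,3,Y):
GGGGGGGGG
GGGGGGGGG
GGGWGGGGG
GGGRRRRWW
GGGRRRRBW
GGGYGGGGG
After op 3 fill(0,7,K) [35 cells changed]:
KKKKKKKKK
KKKKKKKKK
KKKWKKKKK
KKKRRRRWW
KKKRRRRBW
KKKYGGGGG
After op 4 paint(0,7,K):
KKKKKKKKK
KKKKKKKKK
KKKWKKKKK
KKKRRRRWW
KKKRRRRBW
KKKYGGGGG
After op 5 fill(5,4,K) [5 cells changed]:
KKKKKKKKK
KKKKKKKKK
KKKWKKKKK
KKKRRRRWW
KKKRRRRBW
KKKYKKKKK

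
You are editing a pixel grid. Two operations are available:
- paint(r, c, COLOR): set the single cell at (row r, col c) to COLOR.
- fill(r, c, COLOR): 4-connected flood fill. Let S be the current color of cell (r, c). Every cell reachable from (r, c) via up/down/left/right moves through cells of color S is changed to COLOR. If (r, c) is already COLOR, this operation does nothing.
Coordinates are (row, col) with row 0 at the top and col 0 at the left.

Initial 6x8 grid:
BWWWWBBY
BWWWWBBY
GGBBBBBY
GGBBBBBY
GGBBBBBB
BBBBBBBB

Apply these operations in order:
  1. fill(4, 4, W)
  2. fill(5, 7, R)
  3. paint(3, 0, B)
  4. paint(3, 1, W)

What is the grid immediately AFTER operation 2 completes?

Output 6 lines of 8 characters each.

After op 1 fill(4,4,W) [28 cells changed]:
BWWWWWWY
BWWWWWWY
GGWWWWWY
GGWWWWWY
GGWWWWWW
WWWWWWWW
After op 2 fill(5,7,R) [36 cells changed]:
BRRRRRRY
BRRRRRRY
GGRRRRRY
GGRRRRRY
GGRRRRRR
RRRRRRRR

Answer: BRRRRRRY
BRRRRRRY
GGRRRRRY
GGRRRRRY
GGRRRRRR
RRRRRRRR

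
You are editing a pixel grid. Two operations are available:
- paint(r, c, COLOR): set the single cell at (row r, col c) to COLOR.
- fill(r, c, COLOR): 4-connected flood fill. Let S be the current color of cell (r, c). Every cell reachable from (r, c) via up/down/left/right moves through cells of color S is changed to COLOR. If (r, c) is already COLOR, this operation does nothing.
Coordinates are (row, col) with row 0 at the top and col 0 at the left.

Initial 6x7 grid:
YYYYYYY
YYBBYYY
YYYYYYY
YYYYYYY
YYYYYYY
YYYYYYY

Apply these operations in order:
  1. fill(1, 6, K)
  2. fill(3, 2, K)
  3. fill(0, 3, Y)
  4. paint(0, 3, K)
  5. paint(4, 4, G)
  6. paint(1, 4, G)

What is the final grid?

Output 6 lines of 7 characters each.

Answer: YYYKYYY
YYBBGYY
YYYYYYY
YYYYYYY
YYYYGYY
YYYYYYY

Derivation:
After op 1 fill(1,6,K) [40 cells changed]:
KKKKKKK
KKBBKKK
KKKKKKK
KKKKKKK
KKKKKKK
KKKKKKK
After op 2 fill(3,2,K) [0 cells changed]:
KKKKKKK
KKBBKKK
KKKKKKK
KKKKKKK
KKKKKKK
KKKKKKK
After op 3 fill(0,3,Y) [40 cells changed]:
YYYYYYY
YYBBYYY
YYYYYYY
YYYYYYY
YYYYYYY
YYYYYYY
After op 4 paint(0,3,K):
YYYKYYY
YYBBYYY
YYYYYYY
YYYYYYY
YYYYYYY
YYYYYYY
After op 5 paint(4,4,G):
YYYKYYY
YYBBYYY
YYYYYYY
YYYYYYY
YYYYGYY
YYYYYYY
After op 6 paint(1,4,G):
YYYKYYY
YYBBGYY
YYYYYYY
YYYYYYY
YYYYGYY
YYYYYYY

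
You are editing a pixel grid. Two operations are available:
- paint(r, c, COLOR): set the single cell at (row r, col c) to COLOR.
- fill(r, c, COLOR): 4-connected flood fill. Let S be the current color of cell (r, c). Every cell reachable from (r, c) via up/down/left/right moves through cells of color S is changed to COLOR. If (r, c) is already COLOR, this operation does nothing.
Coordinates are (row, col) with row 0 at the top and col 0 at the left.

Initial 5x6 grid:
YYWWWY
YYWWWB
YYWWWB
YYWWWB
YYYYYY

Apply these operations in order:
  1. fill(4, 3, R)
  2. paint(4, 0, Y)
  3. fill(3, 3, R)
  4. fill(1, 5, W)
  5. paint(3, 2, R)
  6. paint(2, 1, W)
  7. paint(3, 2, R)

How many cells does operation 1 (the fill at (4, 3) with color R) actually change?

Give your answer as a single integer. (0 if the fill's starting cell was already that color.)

Answer: 14

Derivation:
After op 1 fill(4,3,R) [14 cells changed]:
RRWWWY
RRWWWB
RRWWWB
RRWWWB
RRRRRR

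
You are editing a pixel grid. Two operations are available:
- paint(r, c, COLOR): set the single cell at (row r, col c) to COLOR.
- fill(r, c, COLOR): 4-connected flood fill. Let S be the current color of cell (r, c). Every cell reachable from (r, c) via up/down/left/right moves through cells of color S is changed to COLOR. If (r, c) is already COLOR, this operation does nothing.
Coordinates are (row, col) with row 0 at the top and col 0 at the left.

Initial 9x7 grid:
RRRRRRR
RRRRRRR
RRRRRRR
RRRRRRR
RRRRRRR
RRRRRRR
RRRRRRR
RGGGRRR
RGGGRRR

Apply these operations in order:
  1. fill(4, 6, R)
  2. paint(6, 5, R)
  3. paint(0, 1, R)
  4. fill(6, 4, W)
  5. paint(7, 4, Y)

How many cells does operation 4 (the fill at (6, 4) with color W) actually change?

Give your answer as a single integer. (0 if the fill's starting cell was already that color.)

Answer: 57

Derivation:
After op 1 fill(4,6,R) [0 cells changed]:
RRRRRRR
RRRRRRR
RRRRRRR
RRRRRRR
RRRRRRR
RRRRRRR
RRRRRRR
RGGGRRR
RGGGRRR
After op 2 paint(6,5,R):
RRRRRRR
RRRRRRR
RRRRRRR
RRRRRRR
RRRRRRR
RRRRRRR
RRRRRRR
RGGGRRR
RGGGRRR
After op 3 paint(0,1,R):
RRRRRRR
RRRRRRR
RRRRRRR
RRRRRRR
RRRRRRR
RRRRRRR
RRRRRRR
RGGGRRR
RGGGRRR
After op 4 fill(6,4,W) [57 cells changed]:
WWWWWWW
WWWWWWW
WWWWWWW
WWWWWWW
WWWWWWW
WWWWWWW
WWWWWWW
WGGGWWW
WGGGWWW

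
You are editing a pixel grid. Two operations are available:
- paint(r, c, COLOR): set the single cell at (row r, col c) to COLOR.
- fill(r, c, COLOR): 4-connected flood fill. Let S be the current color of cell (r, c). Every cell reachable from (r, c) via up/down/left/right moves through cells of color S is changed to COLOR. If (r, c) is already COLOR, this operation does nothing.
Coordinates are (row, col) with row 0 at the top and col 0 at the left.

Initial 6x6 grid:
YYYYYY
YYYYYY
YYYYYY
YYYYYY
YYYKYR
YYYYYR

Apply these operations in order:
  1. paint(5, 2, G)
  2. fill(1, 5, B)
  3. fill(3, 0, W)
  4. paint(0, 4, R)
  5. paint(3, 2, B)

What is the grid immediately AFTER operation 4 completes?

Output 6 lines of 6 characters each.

After op 1 paint(5,2,G):
YYYYYY
YYYYYY
YYYYYY
YYYYYY
YYYKYR
YYGYYR
After op 2 fill(1,5,B) [32 cells changed]:
BBBBBB
BBBBBB
BBBBBB
BBBBBB
BBBKBR
BBGBBR
After op 3 fill(3,0,W) [32 cells changed]:
WWWWWW
WWWWWW
WWWWWW
WWWWWW
WWWKWR
WWGWWR
After op 4 paint(0,4,R):
WWWWRW
WWWWWW
WWWWWW
WWWWWW
WWWKWR
WWGWWR

Answer: WWWWRW
WWWWWW
WWWWWW
WWWWWW
WWWKWR
WWGWWR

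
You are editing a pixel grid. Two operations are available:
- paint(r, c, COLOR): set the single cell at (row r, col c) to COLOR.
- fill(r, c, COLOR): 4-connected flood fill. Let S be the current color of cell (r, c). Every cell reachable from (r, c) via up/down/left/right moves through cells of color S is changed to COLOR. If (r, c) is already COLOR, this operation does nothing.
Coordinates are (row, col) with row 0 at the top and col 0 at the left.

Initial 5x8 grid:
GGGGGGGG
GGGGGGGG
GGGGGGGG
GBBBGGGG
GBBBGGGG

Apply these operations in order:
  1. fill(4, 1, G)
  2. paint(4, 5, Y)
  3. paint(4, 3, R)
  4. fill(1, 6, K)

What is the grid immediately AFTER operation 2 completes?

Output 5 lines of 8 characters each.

Answer: GGGGGGGG
GGGGGGGG
GGGGGGGG
GGGGGGGG
GGGGGYGG

Derivation:
After op 1 fill(4,1,G) [6 cells changed]:
GGGGGGGG
GGGGGGGG
GGGGGGGG
GGGGGGGG
GGGGGGGG
After op 2 paint(4,5,Y):
GGGGGGGG
GGGGGGGG
GGGGGGGG
GGGGGGGG
GGGGGYGG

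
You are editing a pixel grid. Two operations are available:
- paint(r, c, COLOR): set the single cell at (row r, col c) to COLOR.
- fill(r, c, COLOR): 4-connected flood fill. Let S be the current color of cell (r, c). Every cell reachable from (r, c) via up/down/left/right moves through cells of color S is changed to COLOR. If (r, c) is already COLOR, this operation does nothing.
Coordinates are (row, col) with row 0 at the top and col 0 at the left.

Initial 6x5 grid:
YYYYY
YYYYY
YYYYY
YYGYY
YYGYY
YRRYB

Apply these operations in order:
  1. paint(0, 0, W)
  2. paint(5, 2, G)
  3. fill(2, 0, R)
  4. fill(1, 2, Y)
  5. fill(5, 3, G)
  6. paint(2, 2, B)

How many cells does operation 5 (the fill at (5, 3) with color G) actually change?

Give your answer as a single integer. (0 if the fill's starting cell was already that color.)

Answer: 25

Derivation:
After op 1 paint(0,0,W):
WYYYY
YYYYY
YYYYY
YYGYY
YYGYY
YRRYB
After op 2 paint(5,2,G):
WYYYY
YYYYY
YYYYY
YYGYY
YYGYY
YRGYB
After op 3 fill(2,0,R) [24 cells changed]:
WRRRR
RRRRR
RRRRR
RRGRR
RRGRR
RRGRB
After op 4 fill(1,2,Y) [25 cells changed]:
WYYYY
YYYYY
YYYYY
YYGYY
YYGYY
YYGYB
After op 5 fill(5,3,G) [25 cells changed]:
WGGGG
GGGGG
GGGGG
GGGGG
GGGGG
GGGGB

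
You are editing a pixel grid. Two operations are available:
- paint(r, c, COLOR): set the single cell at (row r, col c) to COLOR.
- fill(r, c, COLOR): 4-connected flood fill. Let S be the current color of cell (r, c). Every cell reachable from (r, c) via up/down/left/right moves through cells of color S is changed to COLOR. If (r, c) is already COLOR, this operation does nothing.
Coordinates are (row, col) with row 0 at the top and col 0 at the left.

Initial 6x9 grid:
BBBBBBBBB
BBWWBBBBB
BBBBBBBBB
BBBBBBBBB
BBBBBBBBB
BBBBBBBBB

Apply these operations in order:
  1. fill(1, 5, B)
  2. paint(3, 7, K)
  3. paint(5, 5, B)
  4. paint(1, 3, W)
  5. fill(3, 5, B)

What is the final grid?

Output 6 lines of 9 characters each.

After op 1 fill(1,5,B) [0 cells changed]:
BBBBBBBBB
BBWWBBBBB
BBBBBBBBB
BBBBBBBBB
BBBBBBBBB
BBBBBBBBB
After op 2 paint(3,7,K):
BBBBBBBBB
BBWWBBBBB
BBBBBBBBB
BBBBBBBKB
BBBBBBBBB
BBBBBBBBB
After op 3 paint(5,5,B):
BBBBBBBBB
BBWWBBBBB
BBBBBBBBB
BBBBBBBKB
BBBBBBBBB
BBBBBBBBB
After op 4 paint(1,3,W):
BBBBBBBBB
BBWWBBBBB
BBBBBBBBB
BBBBBBBKB
BBBBBBBBB
BBBBBBBBB
After op 5 fill(3,5,B) [0 cells changed]:
BBBBBBBBB
BBWWBBBBB
BBBBBBBBB
BBBBBBBKB
BBBBBBBBB
BBBBBBBBB

Answer: BBBBBBBBB
BBWWBBBBB
BBBBBBBBB
BBBBBBBKB
BBBBBBBBB
BBBBBBBBB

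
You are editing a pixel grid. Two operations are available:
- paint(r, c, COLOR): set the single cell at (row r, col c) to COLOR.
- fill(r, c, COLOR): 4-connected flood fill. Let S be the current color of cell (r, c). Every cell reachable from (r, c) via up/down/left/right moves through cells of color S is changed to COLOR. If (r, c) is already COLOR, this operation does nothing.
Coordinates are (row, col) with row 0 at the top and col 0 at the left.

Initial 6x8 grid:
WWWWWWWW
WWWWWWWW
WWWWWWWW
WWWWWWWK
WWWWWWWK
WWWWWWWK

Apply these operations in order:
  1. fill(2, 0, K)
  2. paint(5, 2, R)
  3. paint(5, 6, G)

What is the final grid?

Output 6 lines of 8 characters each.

Answer: KKKKKKKK
KKKKKKKK
KKKKKKKK
KKKKKKKK
KKKKKKKK
KKRKKKGK

Derivation:
After op 1 fill(2,0,K) [45 cells changed]:
KKKKKKKK
KKKKKKKK
KKKKKKKK
KKKKKKKK
KKKKKKKK
KKKKKKKK
After op 2 paint(5,2,R):
KKKKKKKK
KKKKKKKK
KKKKKKKK
KKKKKKKK
KKKKKKKK
KKRKKKKK
After op 3 paint(5,6,G):
KKKKKKKK
KKKKKKKK
KKKKKKKK
KKKKKKKK
KKKKKKKK
KKRKKKGK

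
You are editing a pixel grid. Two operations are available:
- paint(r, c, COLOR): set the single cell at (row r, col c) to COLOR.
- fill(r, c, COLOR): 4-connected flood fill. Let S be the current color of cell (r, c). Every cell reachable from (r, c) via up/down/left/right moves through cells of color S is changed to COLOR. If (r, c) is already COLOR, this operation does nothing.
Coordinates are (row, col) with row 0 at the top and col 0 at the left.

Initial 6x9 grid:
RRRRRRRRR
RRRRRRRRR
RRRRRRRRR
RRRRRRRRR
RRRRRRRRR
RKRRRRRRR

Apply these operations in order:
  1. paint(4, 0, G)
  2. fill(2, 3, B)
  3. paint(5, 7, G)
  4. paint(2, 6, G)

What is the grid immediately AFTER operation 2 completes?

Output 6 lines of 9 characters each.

Answer: BBBBBBBBB
BBBBBBBBB
BBBBBBBBB
BBBBBBBBB
GBBBBBBBB
RKBBBBBBB

Derivation:
After op 1 paint(4,0,G):
RRRRRRRRR
RRRRRRRRR
RRRRRRRRR
RRRRRRRRR
GRRRRRRRR
RKRRRRRRR
After op 2 fill(2,3,B) [51 cells changed]:
BBBBBBBBB
BBBBBBBBB
BBBBBBBBB
BBBBBBBBB
GBBBBBBBB
RKBBBBBBB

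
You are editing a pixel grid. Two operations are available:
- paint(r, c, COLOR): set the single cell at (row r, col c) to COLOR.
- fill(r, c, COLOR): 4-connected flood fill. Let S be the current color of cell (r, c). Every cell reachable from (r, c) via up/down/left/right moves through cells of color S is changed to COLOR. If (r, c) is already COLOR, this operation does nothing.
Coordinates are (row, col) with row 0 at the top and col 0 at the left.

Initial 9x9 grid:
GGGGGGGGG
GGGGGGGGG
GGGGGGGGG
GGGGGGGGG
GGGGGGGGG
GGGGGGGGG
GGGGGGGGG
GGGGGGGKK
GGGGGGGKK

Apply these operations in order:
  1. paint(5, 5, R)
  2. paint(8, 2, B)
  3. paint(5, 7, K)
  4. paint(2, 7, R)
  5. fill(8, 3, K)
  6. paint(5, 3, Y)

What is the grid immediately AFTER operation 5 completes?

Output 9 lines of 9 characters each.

After op 1 paint(5,5,R):
GGGGGGGGG
GGGGGGGGG
GGGGGGGGG
GGGGGGGGG
GGGGGGGGG
GGGGGRGGG
GGGGGGGGG
GGGGGGGKK
GGGGGGGKK
After op 2 paint(8,2,B):
GGGGGGGGG
GGGGGGGGG
GGGGGGGGG
GGGGGGGGG
GGGGGGGGG
GGGGGRGGG
GGGGGGGGG
GGGGGGGKK
GGBGGGGKK
After op 3 paint(5,7,K):
GGGGGGGGG
GGGGGGGGG
GGGGGGGGG
GGGGGGGGG
GGGGGGGGG
GGGGGRGKG
GGGGGGGGG
GGGGGGGKK
GGBGGGGKK
After op 4 paint(2,7,R):
GGGGGGGGG
GGGGGGGGG
GGGGGGGRG
GGGGGGGGG
GGGGGGGGG
GGGGGRGKG
GGGGGGGGG
GGGGGGGKK
GGBGGGGKK
After op 5 fill(8,3,K) [73 cells changed]:
KKKKKKKKK
KKKKKKKKK
KKKKKKKRK
KKKKKKKKK
KKKKKKKKK
KKKKKRKKK
KKKKKKKKK
KKKKKKKKK
KKBKKKKKK

Answer: KKKKKKKKK
KKKKKKKKK
KKKKKKKRK
KKKKKKKKK
KKKKKKKKK
KKKKKRKKK
KKKKKKKKK
KKKKKKKKK
KKBKKKKKK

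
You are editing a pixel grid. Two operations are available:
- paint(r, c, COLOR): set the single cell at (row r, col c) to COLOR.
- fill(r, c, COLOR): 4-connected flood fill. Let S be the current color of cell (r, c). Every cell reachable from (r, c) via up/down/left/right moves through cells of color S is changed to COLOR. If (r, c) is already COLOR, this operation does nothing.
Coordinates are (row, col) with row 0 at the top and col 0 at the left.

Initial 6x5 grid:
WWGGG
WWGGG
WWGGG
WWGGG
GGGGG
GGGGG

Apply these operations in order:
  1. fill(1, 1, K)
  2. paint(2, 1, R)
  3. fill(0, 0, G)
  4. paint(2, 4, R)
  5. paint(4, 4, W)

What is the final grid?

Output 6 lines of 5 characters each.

Answer: GGGGG
GGGGG
GRGGR
GGGGG
GGGGW
GGGGG

Derivation:
After op 1 fill(1,1,K) [8 cells changed]:
KKGGG
KKGGG
KKGGG
KKGGG
GGGGG
GGGGG
After op 2 paint(2,1,R):
KKGGG
KKGGG
KRGGG
KKGGG
GGGGG
GGGGG
After op 3 fill(0,0,G) [7 cells changed]:
GGGGG
GGGGG
GRGGG
GGGGG
GGGGG
GGGGG
After op 4 paint(2,4,R):
GGGGG
GGGGG
GRGGR
GGGGG
GGGGG
GGGGG
After op 5 paint(4,4,W):
GGGGG
GGGGG
GRGGR
GGGGG
GGGGW
GGGGG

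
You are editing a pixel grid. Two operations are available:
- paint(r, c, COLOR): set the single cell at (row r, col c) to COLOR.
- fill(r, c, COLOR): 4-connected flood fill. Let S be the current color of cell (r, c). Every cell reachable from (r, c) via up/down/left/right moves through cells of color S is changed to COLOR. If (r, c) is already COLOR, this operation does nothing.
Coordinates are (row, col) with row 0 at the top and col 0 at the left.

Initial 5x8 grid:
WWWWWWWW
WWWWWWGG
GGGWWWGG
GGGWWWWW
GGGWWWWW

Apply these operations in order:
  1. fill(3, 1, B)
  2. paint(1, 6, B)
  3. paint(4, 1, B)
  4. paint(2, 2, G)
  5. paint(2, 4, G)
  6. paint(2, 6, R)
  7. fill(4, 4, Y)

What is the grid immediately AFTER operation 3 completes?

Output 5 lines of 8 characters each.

Answer: WWWWWWWW
WWWWWWBG
BBBWWWGG
BBBWWWWW
BBBWWWWW

Derivation:
After op 1 fill(3,1,B) [9 cells changed]:
WWWWWWWW
WWWWWWGG
BBBWWWGG
BBBWWWWW
BBBWWWWW
After op 2 paint(1,6,B):
WWWWWWWW
WWWWWWBG
BBBWWWGG
BBBWWWWW
BBBWWWWW
After op 3 paint(4,1,B):
WWWWWWWW
WWWWWWBG
BBBWWWGG
BBBWWWWW
BBBWWWWW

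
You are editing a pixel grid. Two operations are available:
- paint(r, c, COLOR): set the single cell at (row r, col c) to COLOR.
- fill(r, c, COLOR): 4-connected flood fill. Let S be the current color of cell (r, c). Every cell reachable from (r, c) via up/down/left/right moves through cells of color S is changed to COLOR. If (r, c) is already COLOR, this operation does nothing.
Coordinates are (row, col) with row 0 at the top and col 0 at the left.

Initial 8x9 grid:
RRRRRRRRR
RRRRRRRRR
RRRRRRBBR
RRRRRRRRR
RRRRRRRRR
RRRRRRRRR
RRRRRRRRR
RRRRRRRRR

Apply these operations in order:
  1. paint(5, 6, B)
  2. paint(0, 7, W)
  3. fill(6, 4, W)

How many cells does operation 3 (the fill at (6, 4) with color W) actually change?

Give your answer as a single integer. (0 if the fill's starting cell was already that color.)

Answer: 68

Derivation:
After op 1 paint(5,6,B):
RRRRRRRRR
RRRRRRRRR
RRRRRRBBR
RRRRRRRRR
RRRRRRRRR
RRRRRRBRR
RRRRRRRRR
RRRRRRRRR
After op 2 paint(0,7,W):
RRRRRRRWR
RRRRRRRRR
RRRRRRBBR
RRRRRRRRR
RRRRRRRRR
RRRRRRBRR
RRRRRRRRR
RRRRRRRRR
After op 3 fill(6,4,W) [68 cells changed]:
WWWWWWWWW
WWWWWWWWW
WWWWWWBBW
WWWWWWWWW
WWWWWWWWW
WWWWWWBWW
WWWWWWWWW
WWWWWWWWW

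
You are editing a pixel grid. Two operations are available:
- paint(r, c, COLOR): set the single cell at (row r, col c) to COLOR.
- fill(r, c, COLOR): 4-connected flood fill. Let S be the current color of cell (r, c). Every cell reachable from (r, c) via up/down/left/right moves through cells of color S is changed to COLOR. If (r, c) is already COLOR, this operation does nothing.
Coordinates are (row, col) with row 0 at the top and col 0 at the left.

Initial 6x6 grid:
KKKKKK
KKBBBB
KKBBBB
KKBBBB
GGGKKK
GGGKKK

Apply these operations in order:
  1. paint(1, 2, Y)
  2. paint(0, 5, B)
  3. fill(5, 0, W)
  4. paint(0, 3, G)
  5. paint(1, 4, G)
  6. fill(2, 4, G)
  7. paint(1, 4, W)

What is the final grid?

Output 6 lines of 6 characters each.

Answer: KKKGKG
KKYGWG
KKGGGG
KKGGGG
WWWKKK
WWWKKK

Derivation:
After op 1 paint(1,2,Y):
KKKKKK
KKYBBB
KKBBBB
KKBBBB
GGGKKK
GGGKKK
After op 2 paint(0,5,B):
KKKKKB
KKYBBB
KKBBBB
KKBBBB
GGGKKK
GGGKKK
After op 3 fill(5,0,W) [6 cells changed]:
KKKKKB
KKYBBB
KKBBBB
KKBBBB
WWWKKK
WWWKKK
After op 4 paint(0,3,G):
KKKGKB
KKYBBB
KKBBBB
KKBBBB
WWWKKK
WWWKKK
After op 5 paint(1,4,G):
KKKGKB
KKYBGB
KKBBBB
KKBBBB
WWWKKK
WWWKKK
After op 6 fill(2,4,G) [11 cells changed]:
KKKGKG
KKYGGG
KKGGGG
KKGGGG
WWWKKK
WWWKKK
After op 7 paint(1,4,W):
KKKGKG
KKYGWG
KKGGGG
KKGGGG
WWWKKK
WWWKKK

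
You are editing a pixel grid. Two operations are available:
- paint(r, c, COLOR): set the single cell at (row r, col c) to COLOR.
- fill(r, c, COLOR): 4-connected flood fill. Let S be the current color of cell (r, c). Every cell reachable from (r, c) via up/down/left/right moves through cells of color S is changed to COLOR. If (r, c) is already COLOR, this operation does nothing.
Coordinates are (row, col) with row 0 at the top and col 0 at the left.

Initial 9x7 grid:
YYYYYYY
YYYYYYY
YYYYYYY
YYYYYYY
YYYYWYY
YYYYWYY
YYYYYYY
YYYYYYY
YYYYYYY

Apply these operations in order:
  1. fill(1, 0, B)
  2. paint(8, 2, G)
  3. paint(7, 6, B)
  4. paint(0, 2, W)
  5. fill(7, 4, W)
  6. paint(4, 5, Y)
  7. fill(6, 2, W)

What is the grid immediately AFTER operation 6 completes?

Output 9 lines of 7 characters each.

Answer: WWWWWWW
WWWWWWW
WWWWWWW
WWWWWWW
WWWWWYW
WWWWWWW
WWWWWWW
WWWWWWW
WWGWWWW

Derivation:
After op 1 fill(1,0,B) [61 cells changed]:
BBBBBBB
BBBBBBB
BBBBBBB
BBBBBBB
BBBBWBB
BBBBWBB
BBBBBBB
BBBBBBB
BBBBBBB
After op 2 paint(8,2,G):
BBBBBBB
BBBBBBB
BBBBBBB
BBBBBBB
BBBBWBB
BBBBWBB
BBBBBBB
BBBBBBB
BBGBBBB
After op 3 paint(7,6,B):
BBBBBBB
BBBBBBB
BBBBBBB
BBBBBBB
BBBBWBB
BBBBWBB
BBBBBBB
BBBBBBB
BBGBBBB
After op 4 paint(0,2,W):
BBWBBBB
BBBBBBB
BBBBBBB
BBBBBBB
BBBBWBB
BBBBWBB
BBBBBBB
BBBBBBB
BBGBBBB
After op 5 fill(7,4,W) [59 cells changed]:
WWWWWWW
WWWWWWW
WWWWWWW
WWWWWWW
WWWWWWW
WWWWWWW
WWWWWWW
WWWWWWW
WWGWWWW
After op 6 paint(4,5,Y):
WWWWWWW
WWWWWWW
WWWWWWW
WWWWWWW
WWWWWYW
WWWWWWW
WWWWWWW
WWWWWWW
WWGWWWW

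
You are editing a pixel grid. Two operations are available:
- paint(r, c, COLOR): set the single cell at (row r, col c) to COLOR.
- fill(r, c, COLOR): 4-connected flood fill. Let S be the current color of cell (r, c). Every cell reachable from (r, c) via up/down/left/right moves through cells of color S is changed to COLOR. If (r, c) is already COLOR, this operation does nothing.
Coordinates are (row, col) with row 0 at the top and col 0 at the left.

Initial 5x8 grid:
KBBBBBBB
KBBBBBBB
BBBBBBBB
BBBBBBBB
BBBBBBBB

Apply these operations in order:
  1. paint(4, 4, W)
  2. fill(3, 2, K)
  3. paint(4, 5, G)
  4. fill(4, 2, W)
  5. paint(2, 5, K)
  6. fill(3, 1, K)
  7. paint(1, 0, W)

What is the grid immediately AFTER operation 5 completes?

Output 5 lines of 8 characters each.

After op 1 paint(4,4,W):
KBBBBBBB
KBBBBBBB
BBBBBBBB
BBBBBBBB
BBBBWBBB
After op 2 fill(3,2,K) [37 cells changed]:
KKKKKKKK
KKKKKKKK
KKKKKKKK
KKKKKKKK
KKKKWKKK
After op 3 paint(4,5,G):
KKKKKKKK
KKKKKKKK
KKKKKKKK
KKKKKKKK
KKKKWGKK
After op 4 fill(4,2,W) [38 cells changed]:
WWWWWWWW
WWWWWWWW
WWWWWWWW
WWWWWWWW
WWWWWGWW
After op 5 paint(2,5,K):
WWWWWWWW
WWWWWWWW
WWWWWKWW
WWWWWWWW
WWWWWGWW

Answer: WWWWWWWW
WWWWWWWW
WWWWWKWW
WWWWWWWW
WWWWWGWW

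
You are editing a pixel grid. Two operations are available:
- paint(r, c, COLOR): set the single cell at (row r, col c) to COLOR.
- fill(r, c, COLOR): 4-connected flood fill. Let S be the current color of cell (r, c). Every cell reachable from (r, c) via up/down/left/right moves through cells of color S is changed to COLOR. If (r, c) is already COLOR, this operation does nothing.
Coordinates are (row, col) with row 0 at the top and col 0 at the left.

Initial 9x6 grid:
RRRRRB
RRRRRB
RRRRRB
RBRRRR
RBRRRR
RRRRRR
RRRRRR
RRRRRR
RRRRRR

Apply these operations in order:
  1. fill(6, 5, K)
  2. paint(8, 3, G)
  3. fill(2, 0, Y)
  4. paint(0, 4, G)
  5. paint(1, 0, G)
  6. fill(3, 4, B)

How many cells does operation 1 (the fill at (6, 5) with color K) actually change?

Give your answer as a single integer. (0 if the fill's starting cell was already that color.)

Answer: 49

Derivation:
After op 1 fill(6,5,K) [49 cells changed]:
KKKKKB
KKKKKB
KKKKKB
KBKKKK
KBKKKK
KKKKKK
KKKKKK
KKKKKK
KKKKKK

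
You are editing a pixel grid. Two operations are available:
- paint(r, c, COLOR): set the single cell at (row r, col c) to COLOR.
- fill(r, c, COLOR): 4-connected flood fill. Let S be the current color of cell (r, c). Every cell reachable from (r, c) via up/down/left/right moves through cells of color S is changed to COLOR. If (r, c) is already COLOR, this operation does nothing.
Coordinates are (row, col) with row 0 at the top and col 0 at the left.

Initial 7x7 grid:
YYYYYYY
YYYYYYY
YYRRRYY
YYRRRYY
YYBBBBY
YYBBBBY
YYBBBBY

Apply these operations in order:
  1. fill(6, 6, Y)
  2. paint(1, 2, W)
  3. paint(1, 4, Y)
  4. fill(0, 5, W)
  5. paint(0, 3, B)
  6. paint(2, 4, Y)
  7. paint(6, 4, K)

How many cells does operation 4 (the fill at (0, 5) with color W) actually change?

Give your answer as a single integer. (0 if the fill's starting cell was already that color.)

After op 1 fill(6,6,Y) [0 cells changed]:
YYYYYYY
YYYYYYY
YYRRRYY
YYRRRYY
YYBBBBY
YYBBBBY
YYBBBBY
After op 2 paint(1,2,W):
YYYYYYY
YYWYYYY
YYRRRYY
YYRRRYY
YYBBBBY
YYBBBBY
YYBBBBY
After op 3 paint(1,4,Y):
YYYYYYY
YYWYYYY
YYRRRYY
YYRRRYY
YYBBBBY
YYBBBBY
YYBBBBY
After op 4 fill(0,5,W) [30 cells changed]:
WWWWWWW
WWWWWWW
WWRRRWW
WWRRRWW
WWBBBBW
WWBBBBW
WWBBBBW

Answer: 30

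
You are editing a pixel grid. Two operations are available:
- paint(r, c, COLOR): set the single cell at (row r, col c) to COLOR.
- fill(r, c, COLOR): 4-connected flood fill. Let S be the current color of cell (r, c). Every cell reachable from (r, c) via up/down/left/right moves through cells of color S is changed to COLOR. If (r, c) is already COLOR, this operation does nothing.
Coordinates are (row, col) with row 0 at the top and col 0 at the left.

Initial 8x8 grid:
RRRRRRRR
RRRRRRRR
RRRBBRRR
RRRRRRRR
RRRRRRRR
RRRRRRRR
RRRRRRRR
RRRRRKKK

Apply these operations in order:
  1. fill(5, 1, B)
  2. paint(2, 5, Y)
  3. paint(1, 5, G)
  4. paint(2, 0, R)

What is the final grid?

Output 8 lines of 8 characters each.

Answer: BBBBBBBB
BBBBBGBB
RBBBBYBB
BBBBBBBB
BBBBBBBB
BBBBBBBB
BBBBBBBB
BBBBBKKK

Derivation:
After op 1 fill(5,1,B) [59 cells changed]:
BBBBBBBB
BBBBBBBB
BBBBBBBB
BBBBBBBB
BBBBBBBB
BBBBBBBB
BBBBBBBB
BBBBBKKK
After op 2 paint(2,5,Y):
BBBBBBBB
BBBBBBBB
BBBBBYBB
BBBBBBBB
BBBBBBBB
BBBBBBBB
BBBBBBBB
BBBBBKKK
After op 3 paint(1,5,G):
BBBBBBBB
BBBBBGBB
BBBBBYBB
BBBBBBBB
BBBBBBBB
BBBBBBBB
BBBBBBBB
BBBBBKKK
After op 4 paint(2,0,R):
BBBBBBBB
BBBBBGBB
RBBBBYBB
BBBBBBBB
BBBBBBBB
BBBBBBBB
BBBBBBBB
BBBBBKKK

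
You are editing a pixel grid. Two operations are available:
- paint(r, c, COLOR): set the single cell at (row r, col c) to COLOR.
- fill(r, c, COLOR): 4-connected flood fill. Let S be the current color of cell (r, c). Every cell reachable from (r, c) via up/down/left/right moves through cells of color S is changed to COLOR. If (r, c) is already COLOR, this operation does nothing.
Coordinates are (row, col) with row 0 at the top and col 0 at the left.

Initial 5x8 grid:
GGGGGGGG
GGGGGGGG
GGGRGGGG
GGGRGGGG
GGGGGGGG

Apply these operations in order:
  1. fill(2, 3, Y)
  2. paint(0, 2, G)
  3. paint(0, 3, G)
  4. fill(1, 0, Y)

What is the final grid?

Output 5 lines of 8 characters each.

After op 1 fill(2,3,Y) [2 cells changed]:
GGGGGGGG
GGGGGGGG
GGGYGGGG
GGGYGGGG
GGGGGGGG
After op 2 paint(0,2,G):
GGGGGGGG
GGGGGGGG
GGGYGGGG
GGGYGGGG
GGGGGGGG
After op 3 paint(0,3,G):
GGGGGGGG
GGGGGGGG
GGGYGGGG
GGGYGGGG
GGGGGGGG
After op 4 fill(1,0,Y) [38 cells changed]:
YYYYYYYY
YYYYYYYY
YYYYYYYY
YYYYYYYY
YYYYYYYY

Answer: YYYYYYYY
YYYYYYYY
YYYYYYYY
YYYYYYYY
YYYYYYYY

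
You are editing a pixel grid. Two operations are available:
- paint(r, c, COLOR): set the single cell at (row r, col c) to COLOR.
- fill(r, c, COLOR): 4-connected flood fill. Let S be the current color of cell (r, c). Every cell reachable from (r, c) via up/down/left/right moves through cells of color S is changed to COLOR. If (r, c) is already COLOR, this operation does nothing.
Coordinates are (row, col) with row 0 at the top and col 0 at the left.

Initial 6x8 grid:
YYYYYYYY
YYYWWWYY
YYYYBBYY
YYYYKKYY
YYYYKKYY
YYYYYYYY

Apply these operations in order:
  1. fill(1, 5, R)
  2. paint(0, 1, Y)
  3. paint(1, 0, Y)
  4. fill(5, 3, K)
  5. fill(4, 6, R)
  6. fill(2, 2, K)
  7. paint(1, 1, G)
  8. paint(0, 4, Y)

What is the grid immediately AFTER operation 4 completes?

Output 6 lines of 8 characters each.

After op 1 fill(1,5,R) [3 cells changed]:
YYYYYYYY
YYYRRRYY
YYYYBBYY
YYYYKKYY
YYYYKKYY
YYYYYYYY
After op 2 paint(0,1,Y):
YYYYYYYY
YYYRRRYY
YYYYBBYY
YYYYKKYY
YYYYKKYY
YYYYYYYY
After op 3 paint(1,0,Y):
YYYYYYYY
YYYRRRYY
YYYYBBYY
YYYYKKYY
YYYYKKYY
YYYYYYYY
After op 4 fill(5,3,K) [39 cells changed]:
KKKKKKKK
KKKRRRKK
KKKKBBKK
KKKKKKKK
KKKKKKKK
KKKKKKKK

Answer: KKKKKKKK
KKKRRRKK
KKKKBBKK
KKKKKKKK
KKKKKKKK
KKKKKKKK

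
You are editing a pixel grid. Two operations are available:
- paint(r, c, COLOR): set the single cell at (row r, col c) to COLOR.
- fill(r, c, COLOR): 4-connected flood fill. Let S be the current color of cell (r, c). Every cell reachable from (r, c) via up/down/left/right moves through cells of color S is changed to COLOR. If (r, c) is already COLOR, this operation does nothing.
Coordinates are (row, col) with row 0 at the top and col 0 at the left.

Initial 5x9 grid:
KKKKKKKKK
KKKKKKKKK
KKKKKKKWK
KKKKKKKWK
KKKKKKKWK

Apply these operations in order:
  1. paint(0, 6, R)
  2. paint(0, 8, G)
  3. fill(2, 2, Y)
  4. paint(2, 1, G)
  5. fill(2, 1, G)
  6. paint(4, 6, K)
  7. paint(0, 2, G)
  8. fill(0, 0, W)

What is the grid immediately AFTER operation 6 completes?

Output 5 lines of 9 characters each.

Answer: YYYYYYRYG
YYYYYYYYY
YGYYYYYWY
YYYYYYYWY
YYYYYYKWY

Derivation:
After op 1 paint(0,6,R):
KKKKKKRKK
KKKKKKKKK
KKKKKKKWK
KKKKKKKWK
KKKKKKKWK
After op 2 paint(0,8,G):
KKKKKKRKG
KKKKKKKKK
KKKKKKKWK
KKKKKKKWK
KKKKKKKWK
After op 3 fill(2,2,Y) [40 cells changed]:
YYYYYYRYG
YYYYYYYYY
YYYYYYYWY
YYYYYYYWY
YYYYYYYWY
After op 4 paint(2,1,G):
YYYYYYRYG
YYYYYYYYY
YGYYYYYWY
YYYYYYYWY
YYYYYYYWY
After op 5 fill(2,1,G) [0 cells changed]:
YYYYYYRYG
YYYYYYYYY
YGYYYYYWY
YYYYYYYWY
YYYYYYYWY
After op 6 paint(4,6,K):
YYYYYYRYG
YYYYYYYYY
YGYYYYYWY
YYYYYYYWY
YYYYYYKWY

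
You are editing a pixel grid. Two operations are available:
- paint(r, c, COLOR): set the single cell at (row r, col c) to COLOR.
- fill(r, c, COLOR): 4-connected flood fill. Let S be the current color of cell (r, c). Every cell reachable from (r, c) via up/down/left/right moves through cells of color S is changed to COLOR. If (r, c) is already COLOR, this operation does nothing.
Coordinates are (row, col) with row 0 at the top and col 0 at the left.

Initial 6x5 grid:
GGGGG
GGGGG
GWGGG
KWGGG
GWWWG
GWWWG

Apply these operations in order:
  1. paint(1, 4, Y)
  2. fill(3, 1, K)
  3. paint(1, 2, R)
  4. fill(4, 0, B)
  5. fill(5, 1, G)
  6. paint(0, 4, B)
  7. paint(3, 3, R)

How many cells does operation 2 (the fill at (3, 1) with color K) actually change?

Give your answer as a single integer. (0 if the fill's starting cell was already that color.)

Answer: 8

Derivation:
After op 1 paint(1,4,Y):
GGGGG
GGGGY
GWGGG
KWGGG
GWWWG
GWWWG
After op 2 fill(3,1,K) [8 cells changed]:
GGGGG
GGGGY
GKGGG
KKGGG
GKKKG
GKKKG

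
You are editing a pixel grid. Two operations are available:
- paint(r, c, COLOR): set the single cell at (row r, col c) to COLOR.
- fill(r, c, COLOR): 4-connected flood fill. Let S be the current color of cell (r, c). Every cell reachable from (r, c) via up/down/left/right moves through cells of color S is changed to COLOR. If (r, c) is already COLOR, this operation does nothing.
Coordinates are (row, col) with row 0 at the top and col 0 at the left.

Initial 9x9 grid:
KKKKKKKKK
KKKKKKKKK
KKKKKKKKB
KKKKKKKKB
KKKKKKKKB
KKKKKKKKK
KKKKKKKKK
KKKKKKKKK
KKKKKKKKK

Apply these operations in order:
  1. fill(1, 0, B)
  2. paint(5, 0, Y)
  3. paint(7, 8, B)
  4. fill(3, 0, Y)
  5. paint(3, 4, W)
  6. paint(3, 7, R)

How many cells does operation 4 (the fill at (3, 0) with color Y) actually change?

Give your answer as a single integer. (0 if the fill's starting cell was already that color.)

After op 1 fill(1,0,B) [78 cells changed]:
BBBBBBBBB
BBBBBBBBB
BBBBBBBBB
BBBBBBBBB
BBBBBBBBB
BBBBBBBBB
BBBBBBBBB
BBBBBBBBB
BBBBBBBBB
After op 2 paint(5,0,Y):
BBBBBBBBB
BBBBBBBBB
BBBBBBBBB
BBBBBBBBB
BBBBBBBBB
YBBBBBBBB
BBBBBBBBB
BBBBBBBBB
BBBBBBBBB
After op 3 paint(7,8,B):
BBBBBBBBB
BBBBBBBBB
BBBBBBBBB
BBBBBBBBB
BBBBBBBBB
YBBBBBBBB
BBBBBBBBB
BBBBBBBBB
BBBBBBBBB
After op 4 fill(3,0,Y) [80 cells changed]:
YYYYYYYYY
YYYYYYYYY
YYYYYYYYY
YYYYYYYYY
YYYYYYYYY
YYYYYYYYY
YYYYYYYYY
YYYYYYYYY
YYYYYYYYY

Answer: 80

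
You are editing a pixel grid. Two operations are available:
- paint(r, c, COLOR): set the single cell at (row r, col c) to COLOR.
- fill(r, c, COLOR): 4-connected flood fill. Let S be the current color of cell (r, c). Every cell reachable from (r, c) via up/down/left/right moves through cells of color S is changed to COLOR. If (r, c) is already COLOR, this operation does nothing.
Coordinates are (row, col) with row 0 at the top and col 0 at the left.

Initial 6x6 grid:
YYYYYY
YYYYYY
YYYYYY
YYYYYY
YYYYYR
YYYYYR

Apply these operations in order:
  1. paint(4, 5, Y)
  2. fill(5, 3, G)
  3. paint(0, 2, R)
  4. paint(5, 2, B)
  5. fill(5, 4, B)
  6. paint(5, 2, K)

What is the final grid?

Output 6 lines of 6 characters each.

Answer: BBRBBB
BBBBBB
BBBBBB
BBBBBB
BBBBBB
BBKBBR

Derivation:
After op 1 paint(4,5,Y):
YYYYYY
YYYYYY
YYYYYY
YYYYYY
YYYYYY
YYYYYR
After op 2 fill(5,3,G) [35 cells changed]:
GGGGGG
GGGGGG
GGGGGG
GGGGGG
GGGGGG
GGGGGR
After op 3 paint(0,2,R):
GGRGGG
GGGGGG
GGGGGG
GGGGGG
GGGGGG
GGGGGR
After op 4 paint(5,2,B):
GGRGGG
GGGGGG
GGGGGG
GGGGGG
GGGGGG
GGBGGR
After op 5 fill(5,4,B) [33 cells changed]:
BBRBBB
BBBBBB
BBBBBB
BBBBBB
BBBBBB
BBBBBR
After op 6 paint(5,2,K):
BBRBBB
BBBBBB
BBBBBB
BBBBBB
BBBBBB
BBKBBR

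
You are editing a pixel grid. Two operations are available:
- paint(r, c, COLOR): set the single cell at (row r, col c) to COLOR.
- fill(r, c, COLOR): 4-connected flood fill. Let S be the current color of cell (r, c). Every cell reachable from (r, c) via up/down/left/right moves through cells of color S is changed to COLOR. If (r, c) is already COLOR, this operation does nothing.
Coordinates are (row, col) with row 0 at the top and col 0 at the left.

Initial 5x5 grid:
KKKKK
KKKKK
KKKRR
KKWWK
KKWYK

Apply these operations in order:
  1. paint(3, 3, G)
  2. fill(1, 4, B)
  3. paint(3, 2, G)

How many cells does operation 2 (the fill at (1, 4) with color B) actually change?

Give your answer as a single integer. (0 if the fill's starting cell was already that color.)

After op 1 paint(3,3,G):
KKKKK
KKKKK
KKKRR
KKWGK
KKWYK
After op 2 fill(1,4,B) [17 cells changed]:
BBBBB
BBBBB
BBBRR
BBWGK
BBWYK

Answer: 17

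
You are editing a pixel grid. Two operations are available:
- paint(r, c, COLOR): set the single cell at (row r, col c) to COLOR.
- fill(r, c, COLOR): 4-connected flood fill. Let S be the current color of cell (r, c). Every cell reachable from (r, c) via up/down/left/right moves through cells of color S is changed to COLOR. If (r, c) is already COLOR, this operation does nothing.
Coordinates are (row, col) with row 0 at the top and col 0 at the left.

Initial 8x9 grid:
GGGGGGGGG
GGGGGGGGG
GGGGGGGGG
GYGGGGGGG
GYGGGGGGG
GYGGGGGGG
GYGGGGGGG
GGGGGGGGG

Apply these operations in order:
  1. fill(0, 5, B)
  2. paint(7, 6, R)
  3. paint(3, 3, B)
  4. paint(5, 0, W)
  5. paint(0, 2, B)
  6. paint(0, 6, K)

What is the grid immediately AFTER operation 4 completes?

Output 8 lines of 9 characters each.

Answer: BBBBBBBBB
BBBBBBBBB
BBBBBBBBB
BYBBBBBBB
BYBBBBBBB
WYBBBBBBB
BYBBBBBBB
BBBBBBRBB

Derivation:
After op 1 fill(0,5,B) [68 cells changed]:
BBBBBBBBB
BBBBBBBBB
BBBBBBBBB
BYBBBBBBB
BYBBBBBBB
BYBBBBBBB
BYBBBBBBB
BBBBBBBBB
After op 2 paint(7,6,R):
BBBBBBBBB
BBBBBBBBB
BBBBBBBBB
BYBBBBBBB
BYBBBBBBB
BYBBBBBBB
BYBBBBBBB
BBBBBBRBB
After op 3 paint(3,3,B):
BBBBBBBBB
BBBBBBBBB
BBBBBBBBB
BYBBBBBBB
BYBBBBBBB
BYBBBBBBB
BYBBBBBBB
BBBBBBRBB
After op 4 paint(5,0,W):
BBBBBBBBB
BBBBBBBBB
BBBBBBBBB
BYBBBBBBB
BYBBBBBBB
WYBBBBBBB
BYBBBBBBB
BBBBBBRBB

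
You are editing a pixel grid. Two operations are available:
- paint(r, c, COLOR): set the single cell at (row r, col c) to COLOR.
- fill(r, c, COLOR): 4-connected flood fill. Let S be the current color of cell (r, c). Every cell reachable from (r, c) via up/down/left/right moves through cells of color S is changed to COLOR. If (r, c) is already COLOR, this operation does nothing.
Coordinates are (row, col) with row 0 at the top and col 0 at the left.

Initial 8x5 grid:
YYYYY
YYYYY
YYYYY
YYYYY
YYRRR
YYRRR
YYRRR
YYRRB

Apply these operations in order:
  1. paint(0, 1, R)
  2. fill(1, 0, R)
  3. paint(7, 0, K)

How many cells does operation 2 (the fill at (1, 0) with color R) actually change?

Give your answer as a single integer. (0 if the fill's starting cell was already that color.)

After op 1 paint(0,1,R):
YRYYY
YYYYY
YYYYY
YYYYY
YYRRR
YYRRR
YYRRR
YYRRB
After op 2 fill(1,0,R) [27 cells changed]:
RRRRR
RRRRR
RRRRR
RRRRR
RRRRR
RRRRR
RRRRR
RRRRB

Answer: 27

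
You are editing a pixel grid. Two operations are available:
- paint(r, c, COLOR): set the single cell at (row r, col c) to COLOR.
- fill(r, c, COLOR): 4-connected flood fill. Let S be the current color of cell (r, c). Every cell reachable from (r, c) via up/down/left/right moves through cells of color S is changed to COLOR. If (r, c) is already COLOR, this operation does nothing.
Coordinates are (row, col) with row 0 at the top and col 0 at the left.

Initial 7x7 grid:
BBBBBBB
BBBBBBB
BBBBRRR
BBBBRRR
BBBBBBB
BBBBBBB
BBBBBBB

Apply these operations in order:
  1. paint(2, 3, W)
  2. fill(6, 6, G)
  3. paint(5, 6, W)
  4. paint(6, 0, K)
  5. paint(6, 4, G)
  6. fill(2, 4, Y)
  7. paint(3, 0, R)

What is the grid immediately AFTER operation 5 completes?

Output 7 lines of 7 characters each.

Answer: GGGGGGG
GGGGGGG
GGGWRRR
GGGGRRR
GGGGGGG
GGGGGGW
KGGGGGG

Derivation:
After op 1 paint(2,3,W):
BBBBBBB
BBBBBBB
BBBWRRR
BBBBRRR
BBBBBBB
BBBBBBB
BBBBBBB
After op 2 fill(6,6,G) [42 cells changed]:
GGGGGGG
GGGGGGG
GGGWRRR
GGGGRRR
GGGGGGG
GGGGGGG
GGGGGGG
After op 3 paint(5,6,W):
GGGGGGG
GGGGGGG
GGGWRRR
GGGGRRR
GGGGGGG
GGGGGGW
GGGGGGG
After op 4 paint(6,0,K):
GGGGGGG
GGGGGGG
GGGWRRR
GGGGRRR
GGGGGGG
GGGGGGW
KGGGGGG
After op 5 paint(6,4,G):
GGGGGGG
GGGGGGG
GGGWRRR
GGGGRRR
GGGGGGG
GGGGGGW
KGGGGGG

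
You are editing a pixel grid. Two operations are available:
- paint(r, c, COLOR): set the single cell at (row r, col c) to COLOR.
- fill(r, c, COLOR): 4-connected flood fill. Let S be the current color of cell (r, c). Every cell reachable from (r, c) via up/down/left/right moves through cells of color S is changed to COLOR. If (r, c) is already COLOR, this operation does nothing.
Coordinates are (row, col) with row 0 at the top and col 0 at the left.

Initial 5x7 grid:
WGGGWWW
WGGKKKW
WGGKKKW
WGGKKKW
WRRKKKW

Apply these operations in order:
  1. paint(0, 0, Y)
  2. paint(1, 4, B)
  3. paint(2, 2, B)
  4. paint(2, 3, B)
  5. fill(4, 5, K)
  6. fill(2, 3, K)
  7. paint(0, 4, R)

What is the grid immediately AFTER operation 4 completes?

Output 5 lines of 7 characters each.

After op 1 paint(0,0,Y):
YGGGWWW
WGGKKKW
WGGKKKW
WGGKKKW
WRRKKKW
After op 2 paint(1,4,B):
YGGGWWW
WGGKBKW
WGGKKKW
WGGKKKW
WRRKKKW
After op 3 paint(2,2,B):
YGGGWWW
WGGKBKW
WGBKKKW
WGGKKKW
WRRKKKW
After op 4 paint(2,3,B):
YGGGWWW
WGGKBKW
WGBBKKW
WGGKKKW
WRRKKKW

Answer: YGGGWWW
WGGKBKW
WGBBKKW
WGGKKKW
WRRKKKW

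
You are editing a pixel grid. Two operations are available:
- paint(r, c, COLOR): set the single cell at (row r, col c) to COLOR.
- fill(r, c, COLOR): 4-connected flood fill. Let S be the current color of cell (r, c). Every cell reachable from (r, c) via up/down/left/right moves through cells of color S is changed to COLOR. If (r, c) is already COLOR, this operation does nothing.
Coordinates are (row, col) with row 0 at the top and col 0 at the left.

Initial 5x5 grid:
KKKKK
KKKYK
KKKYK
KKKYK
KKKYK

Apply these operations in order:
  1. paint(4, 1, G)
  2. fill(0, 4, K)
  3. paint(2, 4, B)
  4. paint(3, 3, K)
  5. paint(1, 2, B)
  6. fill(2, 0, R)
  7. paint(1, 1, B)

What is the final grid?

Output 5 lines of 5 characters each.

Answer: RRRRR
RBBYR
RRRYB
RRRRR
RGRYR

Derivation:
After op 1 paint(4,1,G):
KKKKK
KKKYK
KKKYK
KKKYK
KGKYK
After op 2 fill(0,4,K) [0 cells changed]:
KKKKK
KKKYK
KKKYK
KKKYK
KGKYK
After op 3 paint(2,4,B):
KKKKK
KKKYK
KKKYB
KKKYK
KGKYK
After op 4 paint(3,3,K):
KKKKK
KKKYK
KKKYB
KKKKK
KGKYK
After op 5 paint(1,2,B):
KKKKK
KKBYK
KKKYB
KKKKK
KGKYK
After op 6 fill(2,0,R) [19 cells changed]:
RRRRR
RRBYR
RRRYB
RRRRR
RGRYR
After op 7 paint(1,1,B):
RRRRR
RBBYR
RRRYB
RRRRR
RGRYR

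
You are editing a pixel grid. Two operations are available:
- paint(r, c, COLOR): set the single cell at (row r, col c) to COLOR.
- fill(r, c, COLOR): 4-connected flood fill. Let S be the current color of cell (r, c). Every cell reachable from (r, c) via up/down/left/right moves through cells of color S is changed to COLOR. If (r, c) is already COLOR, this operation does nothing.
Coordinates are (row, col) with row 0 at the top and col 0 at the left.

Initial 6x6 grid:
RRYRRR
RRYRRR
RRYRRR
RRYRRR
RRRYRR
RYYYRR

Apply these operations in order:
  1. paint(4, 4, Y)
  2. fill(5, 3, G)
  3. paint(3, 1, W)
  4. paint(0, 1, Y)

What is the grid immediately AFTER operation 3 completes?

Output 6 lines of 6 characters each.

Answer: RRYRRR
RRYRRR
RRYRRR
RWYRRR
RRRGGR
RGGGRR

Derivation:
After op 1 paint(4,4,Y):
RRYRRR
RRYRRR
RRYRRR
RRYRRR
RRRYYR
RYYYRR
After op 2 fill(5,3,G) [5 cells changed]:
RRYRRR
RRYRRR
RRYRRR
RRYRRR
RRRGGR
RGGGRR
After op 3 paint(3,1,W):
RRYRRR
RRYRRR
RRYRRR
RWYRRR
RRRGGR
RGGGRR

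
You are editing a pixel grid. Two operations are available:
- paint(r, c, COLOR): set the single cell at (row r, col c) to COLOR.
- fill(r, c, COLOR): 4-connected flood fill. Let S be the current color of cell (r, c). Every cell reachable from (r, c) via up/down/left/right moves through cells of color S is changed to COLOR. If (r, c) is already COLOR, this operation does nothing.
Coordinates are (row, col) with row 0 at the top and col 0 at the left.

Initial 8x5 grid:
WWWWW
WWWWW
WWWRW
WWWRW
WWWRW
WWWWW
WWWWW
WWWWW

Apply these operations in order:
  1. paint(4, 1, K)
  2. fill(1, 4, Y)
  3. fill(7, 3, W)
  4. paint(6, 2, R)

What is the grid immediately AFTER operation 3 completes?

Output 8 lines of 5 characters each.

Answer: WWWWW
WWWWW
WWWRW
WWWRW
WKWRW
WWWWW
WWWWW
WWWWW

Derivation:
After op 1 paint(4,1,K):
WWWWW
WWWWW
WWWRW
WWWRW
WKWRW
WWWWW
WWWWW
WWWWW
After op 2 fill(1,4,Y) [36 cells changed]:
YYYYY
YYYYY
YYYRY
YYYRY
YKYRY
YYYYY
YYYYY
YYYYY
After op 3 fill(7,3,W) [36 cells changed]:
WWWWW
WWWWW
WWWRW
WWWRW
WKWRW
WWWWW
WWWWW
WWWWW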